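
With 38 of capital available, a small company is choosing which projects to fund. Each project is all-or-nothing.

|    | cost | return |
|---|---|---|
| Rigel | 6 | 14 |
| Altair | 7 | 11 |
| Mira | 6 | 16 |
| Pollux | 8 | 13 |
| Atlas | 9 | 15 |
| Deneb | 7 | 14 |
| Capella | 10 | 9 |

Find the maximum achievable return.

72

Allowing fractional choices, the relaxed optimum would be about 75.1, but projects are indivisible.
Rigel + Altair + Mira + Atlas + Deneb: cost 6 + 7 + 6 + 9 + 7 = 35 ≤ 38, return 14 + 11 + 16 + 15 + 14 = 70.
Rigel + Mira + Pollux + Atlas + Deneb: cost 6 + 6 + 8 + 9 + 7 = 36 ≤ 38, return 14 + 16 + 13 + 15 + 14 = 72.
Best is Rigel, Mira, Pollux, Atlas, and Deneb with total return 72.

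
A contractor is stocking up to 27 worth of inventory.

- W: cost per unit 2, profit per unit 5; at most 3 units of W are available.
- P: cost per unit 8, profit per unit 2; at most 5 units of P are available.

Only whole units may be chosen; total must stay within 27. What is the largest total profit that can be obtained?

19

This is a bounded integer knapsack.
3×W and 1×P: cost 14 ≤ 27, profit 3·5 + 1·2 = 17.
3×W and 2×P: cost 22 ≤ 27, profit 3·5 + 2·2 = 19.
Best is 19.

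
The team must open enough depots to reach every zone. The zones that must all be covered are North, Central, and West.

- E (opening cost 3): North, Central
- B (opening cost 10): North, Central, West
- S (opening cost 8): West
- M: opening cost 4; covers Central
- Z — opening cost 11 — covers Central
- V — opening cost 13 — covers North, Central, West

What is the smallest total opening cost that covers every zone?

10

This is a weighted set-cover instance.
The greedy cost-per-new-zone heuristic would pick E and S for 11, but a cheaper cover exists.
B alone covers North, Central, West — every zone.
Total opening cost: 10.
No cover costs less than 10.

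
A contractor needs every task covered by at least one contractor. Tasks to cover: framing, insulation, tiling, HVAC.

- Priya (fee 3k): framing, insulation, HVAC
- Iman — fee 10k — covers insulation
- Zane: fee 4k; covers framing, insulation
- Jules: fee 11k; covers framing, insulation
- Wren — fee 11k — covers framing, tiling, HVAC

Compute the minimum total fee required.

Choose Priya and Wren: together they cover framing, insulation, tiling, HVAC — every task.
Total fee: 3 + 11 = 14.
No cover costs less than 14.

14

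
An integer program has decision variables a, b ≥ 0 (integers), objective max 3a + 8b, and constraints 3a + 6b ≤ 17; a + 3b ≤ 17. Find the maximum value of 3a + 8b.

(a,b)=(1,2): 3·1+6·2=15≤17, 1·1+3·2=7≤17, objective 19.
(a,b)=(0,2): 3·0+6·2=12≤17, 1·0+3·2=6≤17, objective 16.
The best lattice point is (1,2), giving 19.

19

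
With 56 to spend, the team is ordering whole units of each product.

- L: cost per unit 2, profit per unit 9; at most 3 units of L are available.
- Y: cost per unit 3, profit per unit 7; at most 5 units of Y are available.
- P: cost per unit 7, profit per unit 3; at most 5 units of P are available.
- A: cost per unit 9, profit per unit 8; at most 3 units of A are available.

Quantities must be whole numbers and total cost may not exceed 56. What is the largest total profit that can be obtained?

3×L, 5×Y, and 3×A: cost 48 ≤ 56, profit 3·9 + 5·7 + 3·8 = 86.
3×L, 5×Y, 1×P, and 3×A: cost 55 ≤ 56, profit 3·9 + 5·7 + 1·3 + 3·8 = 89.
Best is 89.

89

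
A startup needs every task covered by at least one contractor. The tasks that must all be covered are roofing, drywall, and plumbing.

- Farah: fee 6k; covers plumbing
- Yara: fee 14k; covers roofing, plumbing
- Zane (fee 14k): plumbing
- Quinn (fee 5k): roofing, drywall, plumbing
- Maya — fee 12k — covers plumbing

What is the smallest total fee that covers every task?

5

This is a weighted set-cover instance.
Quinn alone covers roofing, drywall, plumbing — every task.
Total fee: 5.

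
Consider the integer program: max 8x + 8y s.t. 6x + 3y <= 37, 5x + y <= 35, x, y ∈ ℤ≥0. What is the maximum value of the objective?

The continuous relaxation peaks at (0, 12.3) with value 98.67; rounding to a feasible lattice point costs some objective.
(x,y)=(0,12): 6·0+3·12=36≤37, 5·0+1·12=12≤35, objective 96.
(x,y)=(0,11): 6·0+3·11=33≤37, 5·0+1·11=11≤35, objective 88.
Maximum is 96 at (x,y)=(0,12).

96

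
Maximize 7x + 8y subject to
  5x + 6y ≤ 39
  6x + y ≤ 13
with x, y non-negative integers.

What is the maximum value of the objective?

48

(x,y)=(0,6): 5·0+6·6=36≤39, 6·0+1·6=6≤13, objective 48.
(x,y)=(1,5): 5·1+6·5=35≤39, 6·1+1·5=11≤13, objective 47.
The best lattice point is (0,6), giving 48.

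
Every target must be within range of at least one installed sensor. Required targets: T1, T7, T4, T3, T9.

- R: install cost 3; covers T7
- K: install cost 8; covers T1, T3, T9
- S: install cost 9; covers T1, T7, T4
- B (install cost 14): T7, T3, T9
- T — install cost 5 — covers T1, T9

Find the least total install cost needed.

Choose K and S: together they cover T1, T7, T4, T3, T9 — every target.
Total install cost: 8 + 9 = 17.

17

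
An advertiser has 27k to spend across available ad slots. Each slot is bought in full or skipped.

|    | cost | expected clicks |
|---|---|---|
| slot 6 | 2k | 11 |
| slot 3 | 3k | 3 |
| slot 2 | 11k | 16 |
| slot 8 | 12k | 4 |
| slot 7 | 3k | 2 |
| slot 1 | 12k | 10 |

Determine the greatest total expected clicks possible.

37

Allowing fractional choices, the relaxed optimum would be about 39.2, but ad slots are indivisible.
slot 6 + slot 2 + slot 1: cost 2 + 11 + 12 = 25 ≤ 27, expected clicks 11 + 16 + 10 = 37.
slot 6 + slot 3 + slot 2 + slot 7: cost 2 + 3 + 11 + 3 = 19 ≤ 27, expected clicks 11 + 3 + 16 + 2 = 32.
Best is slot 6, slot 2, and slot 1 with total expected clicks 37.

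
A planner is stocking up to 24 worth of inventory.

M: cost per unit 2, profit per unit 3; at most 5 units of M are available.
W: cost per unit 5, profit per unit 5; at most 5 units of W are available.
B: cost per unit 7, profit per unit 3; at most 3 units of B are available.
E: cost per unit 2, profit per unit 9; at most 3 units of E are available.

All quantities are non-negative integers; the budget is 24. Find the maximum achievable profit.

E has the best ratio (9/2); taking only E gives at most 3×9 = 27 (stopped by the supply cap of 3).
Mixing does better — 4×M, 2×W, and 3×E: cost 24 ≤ 24, profit 4·3 + 2·5 + 3·9 = 49.

49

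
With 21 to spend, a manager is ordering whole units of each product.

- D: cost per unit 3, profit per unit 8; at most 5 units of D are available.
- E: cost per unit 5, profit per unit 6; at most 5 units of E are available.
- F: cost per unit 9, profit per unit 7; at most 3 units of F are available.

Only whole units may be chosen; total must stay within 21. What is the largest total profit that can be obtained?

46

5×D: cost 15 ≤ 21, profit 5·8 = 40.
5×D and 1×E: cost 20 ≤ 21, profit 5·8 + 1·6 = 46.
Best is 46.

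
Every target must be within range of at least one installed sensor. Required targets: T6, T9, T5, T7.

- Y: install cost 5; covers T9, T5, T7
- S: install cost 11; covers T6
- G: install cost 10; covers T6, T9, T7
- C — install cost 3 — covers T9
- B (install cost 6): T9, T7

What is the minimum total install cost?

Choose Y and G: together they cover T6, T9, T5, T7 — every target.
Total install cost: 5 + 10 = 15.
No cover costs less than 15.

15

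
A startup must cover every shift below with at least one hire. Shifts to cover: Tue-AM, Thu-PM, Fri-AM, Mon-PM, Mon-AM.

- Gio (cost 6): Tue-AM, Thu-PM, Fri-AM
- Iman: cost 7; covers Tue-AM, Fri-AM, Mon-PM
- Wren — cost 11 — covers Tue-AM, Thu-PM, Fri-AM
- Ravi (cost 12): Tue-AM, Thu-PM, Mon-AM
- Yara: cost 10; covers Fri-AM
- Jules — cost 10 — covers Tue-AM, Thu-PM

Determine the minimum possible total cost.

19

The greedy cost-per-new-shift heuristic would pick Gio, Iman, and Ravi for 25, but a cheaper cover exists.
Choose Iman and Ravi: together they cover Tue-AM, Thu-PM, Fri-AM, Mon-PM, Mon-AM — every shift.
Total cost: 7 + 12 = 19.
No cover costs less than 19.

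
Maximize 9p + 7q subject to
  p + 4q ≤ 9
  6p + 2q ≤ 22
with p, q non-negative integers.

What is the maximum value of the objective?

The continuous relaxation peaks at (3.18, 1.45) with value 38.82; rounding to a feasible lattice point costs some objective.
(p,q)=(3,1): 1·3+4·1=7≤9, 6·3+2·1=20≤22, objective 34.
(p,q)=(3,0): 1·3+4·0=3≤9, 6·3+2·0=18≤22, objective 27.
(p,q)=(2,1): 1·2+4·1=6≤9, 6·2+2·1=14≤22, objective 25.
The best lattice point is (3,1), giving 34.

34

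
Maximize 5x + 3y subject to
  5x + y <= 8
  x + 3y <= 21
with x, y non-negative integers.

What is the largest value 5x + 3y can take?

(x,y)=(0,7) is feasible, giving 21.
(x,y)=(0,6) is feasible, giving 18.
(x,y)=(0,5) is feasible, giving 15.
Maximum is 21 at (x,y)=(0,7).

21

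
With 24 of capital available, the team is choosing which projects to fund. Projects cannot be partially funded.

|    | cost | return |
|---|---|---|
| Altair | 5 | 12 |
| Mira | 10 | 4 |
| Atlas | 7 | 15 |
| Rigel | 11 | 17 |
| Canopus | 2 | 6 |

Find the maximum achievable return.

44

Altair + Atlas + Rigel: cost 5 + 7 + 11 = 23 ≤ 24, return 12 + 15 + 17 = 44.
Atlas + Rigel + Canopus: cost 7 + 11 + 2 = 20 ≤ 24, return 15 + 17 + 6 = 38.
Best is Altair, Atlas, and Rigel with total return 44.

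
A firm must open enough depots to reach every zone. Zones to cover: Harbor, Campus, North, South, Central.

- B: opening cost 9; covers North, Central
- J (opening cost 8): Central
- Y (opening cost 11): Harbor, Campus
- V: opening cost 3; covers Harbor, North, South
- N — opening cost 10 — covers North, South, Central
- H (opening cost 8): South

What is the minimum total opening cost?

21

This is a weighted set-cover instance.
Choose Y and N: together they cover Harbor, Campus, North, South, Central — every zone.
Total opening cost: 11 + 10 = 21.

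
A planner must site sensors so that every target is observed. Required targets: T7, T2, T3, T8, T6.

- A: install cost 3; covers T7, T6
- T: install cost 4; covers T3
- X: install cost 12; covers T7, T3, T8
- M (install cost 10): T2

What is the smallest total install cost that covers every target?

The greedy cost-per-new-target heuristic would pick A, T, M, and X for 29, but a cheaper cover exists.
Choose A, X, and M: together they cover T7, T2, T3, T8, T6 — every target.
Total install cost: 3 + 12 + 10 = 25.
No cover costs less than 25.

25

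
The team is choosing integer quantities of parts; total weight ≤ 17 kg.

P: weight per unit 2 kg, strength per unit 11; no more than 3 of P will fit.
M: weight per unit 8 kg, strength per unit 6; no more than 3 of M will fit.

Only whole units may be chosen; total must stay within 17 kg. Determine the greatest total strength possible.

39

3×P and 1×M: weight 14 ≤ 17, strength 3·11 + 1·6 = 39.
3×P: weight 6 ≤ 17, strength 3·11 = 33.
Best is 39.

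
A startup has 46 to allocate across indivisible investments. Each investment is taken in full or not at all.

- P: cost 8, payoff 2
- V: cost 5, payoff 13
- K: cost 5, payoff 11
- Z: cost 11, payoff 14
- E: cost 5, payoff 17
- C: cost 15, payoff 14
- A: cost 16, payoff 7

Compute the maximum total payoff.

V + K + Z + E + A: cost 5 + 5 + 11 + 5 + 16 = 42 ≤ 46, payoff 13 + 11 + 14 + 17 + 7 = 62.
V + K + E + C + A: cost 5 + 5 + 5 + 15 + 16 = 46 ≤ 46, payoff 13 + 11 + 17 + 14 + 7 = 62.
V + K + Z + E + C: cost 5 + 5 + 11 + 5 + 15 = 41 ≤ 46, payoff 13 + 11 + 14 + 17 + 14 = 69.
Best is V, K, Z, E, and C with total payoff 69.

69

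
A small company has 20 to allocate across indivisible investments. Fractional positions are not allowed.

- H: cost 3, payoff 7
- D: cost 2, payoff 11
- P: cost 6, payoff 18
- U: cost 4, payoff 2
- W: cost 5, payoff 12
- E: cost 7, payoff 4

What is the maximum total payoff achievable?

50

Allowing fractional choices, the relaxed optimum would be about 50.3, but investments are indivisible.
H + D + P + W: cost 3 + 2 + 6 + 5 = 16 ≤ 20, payoff 7 + 11 + 18 + 12 = 48.
D + P + W + E: cost 2 + 6 + 5 + 7 = 20 ≤ 20, payoff 11 + 18 + 12 + 4 = 45.
H + D + P + U + W: cost 3 + 2 + 6 + 4 + 5 = 20 ≤ 20, payoff 7 + 11 + 18 + 2 + 12 = 50.
Best is H, D, P, U, and W with total payoff 50.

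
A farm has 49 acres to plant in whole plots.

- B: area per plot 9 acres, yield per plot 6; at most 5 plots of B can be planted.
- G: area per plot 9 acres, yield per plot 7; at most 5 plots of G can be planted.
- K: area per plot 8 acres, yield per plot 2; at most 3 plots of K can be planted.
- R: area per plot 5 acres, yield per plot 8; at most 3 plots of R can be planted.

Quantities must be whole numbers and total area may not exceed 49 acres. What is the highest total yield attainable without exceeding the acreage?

45

4×G and 2×R: area 46 ≤ 49, yield 4·7 + 2·8 = 44.
3×G and 3×R: area 42 ≤ 49, yield 3·7 + 3·8 = 45.
Best is 45.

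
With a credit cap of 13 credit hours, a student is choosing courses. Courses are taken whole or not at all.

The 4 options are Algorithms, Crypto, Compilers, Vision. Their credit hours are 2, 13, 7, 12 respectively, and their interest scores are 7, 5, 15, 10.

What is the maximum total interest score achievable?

22

Treat it as a binary knapsack problem.
Compilers: credit hours 7 ≤ 13, interest score 15.
Algorithms + Compilers: credit hours 2 + 7 = 9 ≤ 13, interest score 7 + 15 = 22.
Best is Algorithms and Compilers with total interest score 22.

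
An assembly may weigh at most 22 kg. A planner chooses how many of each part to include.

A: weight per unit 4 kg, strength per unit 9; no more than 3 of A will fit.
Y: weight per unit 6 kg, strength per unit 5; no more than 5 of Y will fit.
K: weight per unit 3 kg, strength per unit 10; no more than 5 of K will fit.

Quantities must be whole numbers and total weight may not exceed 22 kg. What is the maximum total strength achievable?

K has the best ratio (10/3); taking only K gives at most 5×10 = 50 (stopped by the supply cap of 5).
Mixing does better — 1×A and 5×K: weight 19 ≤ 22, strength 1·9 + 5·10 = 59.

59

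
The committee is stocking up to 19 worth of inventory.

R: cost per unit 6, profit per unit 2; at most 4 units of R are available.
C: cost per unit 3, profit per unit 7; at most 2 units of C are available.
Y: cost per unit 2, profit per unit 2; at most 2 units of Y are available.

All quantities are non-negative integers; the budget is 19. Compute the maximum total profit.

1×R, 2×C, and 2×Y: cost 16 ≤ 19, profit 1·2 + 2·7 + 2·2 = 20.
2×C and 2×Y: cost 10 ≤ 19, profit 2·7 + 2·2 = 18.
Best is 20.

20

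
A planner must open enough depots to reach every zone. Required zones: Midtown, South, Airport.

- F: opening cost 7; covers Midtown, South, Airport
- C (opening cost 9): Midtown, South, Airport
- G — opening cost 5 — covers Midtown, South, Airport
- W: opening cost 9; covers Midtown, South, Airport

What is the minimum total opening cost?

G alone covers Midtown, South, Airport — every zone.
Total opening cost: 5.

5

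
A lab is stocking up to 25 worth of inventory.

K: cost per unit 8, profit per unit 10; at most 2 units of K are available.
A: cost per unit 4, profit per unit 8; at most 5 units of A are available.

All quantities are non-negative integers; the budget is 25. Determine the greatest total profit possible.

5×A: cost 20 ≤ 25, profit 5·8 = 40.
1×K and 4×A: cost 24 ≤ 25, profit 1·10 + 4·8 = 42.
Best is 42.

42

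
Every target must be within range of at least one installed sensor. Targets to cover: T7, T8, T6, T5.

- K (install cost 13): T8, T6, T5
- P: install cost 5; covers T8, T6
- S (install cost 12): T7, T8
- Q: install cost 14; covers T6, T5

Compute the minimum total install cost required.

25

This is an integer covering problem.
Choose K and S: together they cover T7, T8, T6, T5 — every target.
Total install cost: 13 + 12 = 25.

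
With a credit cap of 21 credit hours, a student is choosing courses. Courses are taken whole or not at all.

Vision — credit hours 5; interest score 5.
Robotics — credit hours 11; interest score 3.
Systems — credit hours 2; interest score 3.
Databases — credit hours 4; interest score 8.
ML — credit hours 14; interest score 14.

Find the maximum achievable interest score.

25

Allowing fractional choices, the relaxed optimum would be about 26.0, but courses are indivisible.
Databases + ML: credit hours 4 + 14 = 18 ≤ 21, interest score 8 + 14 = 22.
Vision + Systems + ML: credit hours 5 + 2 + 14 = 21 ≤ 21, interest score 5 + 3 + 14 = 22.
Systems + Databases + ML: credit hours 2 + 4 + 14 = 20 ≤ 21, interest score 3 + 8 + 14 = 25.
Best is Systems, Databases, and ML with total interest score 25.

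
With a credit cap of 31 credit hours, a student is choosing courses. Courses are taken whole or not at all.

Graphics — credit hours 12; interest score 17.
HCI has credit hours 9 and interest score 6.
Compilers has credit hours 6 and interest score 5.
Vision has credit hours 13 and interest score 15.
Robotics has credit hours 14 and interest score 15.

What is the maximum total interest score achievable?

37

Take Graphics, Compilers, and Vision: credit hours 12 + 6 + 13 = 31 ≤ 31, interest score 17 + 5 + 15 = 37.
No other feasible combination does better.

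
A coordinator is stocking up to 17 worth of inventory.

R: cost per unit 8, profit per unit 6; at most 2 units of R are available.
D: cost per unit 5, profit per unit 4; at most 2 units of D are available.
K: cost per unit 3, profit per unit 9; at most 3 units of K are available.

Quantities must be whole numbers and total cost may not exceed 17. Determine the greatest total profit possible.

33

1×R and 3×K: cost 17 ≤ 17, profit 1·6 + 3·9 = 33.
1×D and 3×K: cost 14 ≤ 17, profit 1·4 + 3·9 = 31.
Best is 33.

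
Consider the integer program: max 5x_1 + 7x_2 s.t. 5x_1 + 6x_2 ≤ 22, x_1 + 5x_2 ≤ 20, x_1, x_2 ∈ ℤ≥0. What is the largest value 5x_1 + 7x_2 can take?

(x_1,x_2)=(2,2) is feasible, giving 24.
(x_1,x_2)=(3,1) is feasible, giving 22.
(x_1,x_2)=(0,3) is feasible, giving 21.
No feasible integer point exceeds 24.

24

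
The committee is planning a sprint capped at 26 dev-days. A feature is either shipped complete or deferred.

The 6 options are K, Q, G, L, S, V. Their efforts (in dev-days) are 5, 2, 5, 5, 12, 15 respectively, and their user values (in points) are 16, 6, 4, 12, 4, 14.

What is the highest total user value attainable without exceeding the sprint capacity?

42

K + L + V: effort 5 + 5 + 15 = 25 ≤ 26, user value 16 + 12 + 14 = 42.
K + Q + G + L: effort 5 + 2 + 5 + 5 = 17 ≤ 26, user value 16 + 6 + 4 + 12 = 38.
K + Q + L + S: effort 5 + 2 + 5 + 12 = 24 ≤ 26, user value 16 + 6 + 12 + 4 = 38.
Best is K, L, and V with total user value 42.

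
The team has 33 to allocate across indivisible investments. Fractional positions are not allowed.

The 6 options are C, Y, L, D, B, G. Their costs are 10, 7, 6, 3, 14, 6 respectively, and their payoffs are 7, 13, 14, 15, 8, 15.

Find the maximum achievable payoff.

Y + L + D + G: cost 7 + 6 + 3 + 6 = 22 ≤ 33, payoff 13 + 14 + 15 + 15 = 57.
C + Y + L + D + G: cost 10 + 7 + 6 + 3 + 6 = 32 ≤ 33, payoff 7 + 13 + 14 + 15 + 15 = 64.
Best is C, Y, L, D, and G with total payoff 64.

64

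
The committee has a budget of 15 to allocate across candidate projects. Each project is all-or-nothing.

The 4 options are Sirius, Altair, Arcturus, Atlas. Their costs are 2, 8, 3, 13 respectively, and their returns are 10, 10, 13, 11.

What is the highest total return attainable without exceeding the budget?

Sirius + Altair + Arcturus: cost 2 + 8 + 3 = 13 ≤ 15, return 10 + 10 + 13 = 33.
Sirius + Arcturus: cost 2 + 3 = 5 ≤ 15, return 10 + 13 = 23.
Altair + Arcturus: cost 8 + 3 = 11 ≤ 15, return 10 + 13 = 23.
Best is Sirius, Altair, and Arcturus with total return 33.

33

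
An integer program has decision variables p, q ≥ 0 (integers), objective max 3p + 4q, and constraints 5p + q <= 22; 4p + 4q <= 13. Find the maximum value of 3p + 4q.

12

The continuous relaxation peaks at (0, 3.25) with value 13.00; rounding to a feasible lattice point costs some objective.
(p,q)=(0,3): 5·0+1·3=3≤22, 4·0+4·3=12≤13, objective 12.
(p,q)=(1,2): 5·1+1·2=7≤22, 4·1+4·2=12≤13, objective 11.
(p,q)=(0,2): 5·0+1·2=2≤22, 4·0+4·2=8≤13, objective 8.
No feasible integer point exceeds 12.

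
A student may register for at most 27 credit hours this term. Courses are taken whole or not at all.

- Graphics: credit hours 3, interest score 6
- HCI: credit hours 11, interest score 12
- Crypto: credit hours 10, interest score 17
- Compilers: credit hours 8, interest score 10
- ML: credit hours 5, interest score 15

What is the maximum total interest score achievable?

Take Graphics, Crypto, Compilers, and ML: credit hours 3 + 10 + 8 + 5 = 26 ≤ 27, interest score 6 + 17 + 10 + 15 = 48.
No other feasible combination does better.

48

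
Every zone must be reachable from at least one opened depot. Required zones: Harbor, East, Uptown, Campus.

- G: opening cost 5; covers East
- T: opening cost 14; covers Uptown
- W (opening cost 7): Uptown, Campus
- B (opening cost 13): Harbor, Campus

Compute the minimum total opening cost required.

25

Choose G, W, and B: together they cover Harbor, East, Uptown, Campus — every zone.
Total opening cost: 5 + 7 + 13 = 25.
No cover costs less than 25.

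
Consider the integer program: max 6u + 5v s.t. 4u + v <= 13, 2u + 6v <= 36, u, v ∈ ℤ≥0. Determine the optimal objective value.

37

Relaxing integrality, the LP optimum is 38.27 at (u,v) = (1.91, 5.36), which is not an integer point.
(u,v)=(2,5): 4·2+1·5=13≤13, 2·2+6·5=34≤36, objective 37.
(u,v)=(2,4): 4·2+1·4=12≤13, 2·2+6·4=28≤36, objective 32.
(u,v)=(1,5): 4·1+1·5=9≤13, 2·1+6·5=32≤36, objective 31.
Maximum is 37 at (u,v)=(2,5).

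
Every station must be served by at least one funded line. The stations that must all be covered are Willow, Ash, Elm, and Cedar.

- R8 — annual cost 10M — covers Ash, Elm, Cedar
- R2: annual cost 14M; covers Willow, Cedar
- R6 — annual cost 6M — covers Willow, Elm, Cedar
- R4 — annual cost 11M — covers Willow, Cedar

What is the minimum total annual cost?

16

Choose R8 and R6: together they cover Willow, Ash, Elm, Cedar — every station.
Total annual cost: 10 + 6 = 16.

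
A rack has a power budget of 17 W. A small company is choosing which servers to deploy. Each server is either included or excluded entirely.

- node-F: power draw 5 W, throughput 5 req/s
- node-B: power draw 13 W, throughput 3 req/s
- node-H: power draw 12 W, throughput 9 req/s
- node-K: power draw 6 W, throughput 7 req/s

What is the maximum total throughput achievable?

14

Take node-F and node-H: power draw 5 + 12 = 17 ≤ 17, throughput 5 + 9 = 14.
No other feasible combination does better.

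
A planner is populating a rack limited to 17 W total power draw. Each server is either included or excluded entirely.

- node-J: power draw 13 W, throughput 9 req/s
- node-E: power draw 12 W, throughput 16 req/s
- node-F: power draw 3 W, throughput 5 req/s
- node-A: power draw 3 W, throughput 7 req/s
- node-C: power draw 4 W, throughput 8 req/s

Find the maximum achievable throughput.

Allowing fractional choices, the relaxed optimum would be about 29.3, but servers are indivisible.
node-E + node-A: power draw 12 + 3 = 15 ≤ 17, throughput 16 + 7 = 23.
node-E + node-C: power draw 12 + 4 = 16 ≤ 17, throughput 16 + 8 = 24.
node-E + node-F: power draw 12 + 3 = 15 ≤ 17, throughput 16 + 5 = 21.
Best is node-E and node-C with total throughput 24.

24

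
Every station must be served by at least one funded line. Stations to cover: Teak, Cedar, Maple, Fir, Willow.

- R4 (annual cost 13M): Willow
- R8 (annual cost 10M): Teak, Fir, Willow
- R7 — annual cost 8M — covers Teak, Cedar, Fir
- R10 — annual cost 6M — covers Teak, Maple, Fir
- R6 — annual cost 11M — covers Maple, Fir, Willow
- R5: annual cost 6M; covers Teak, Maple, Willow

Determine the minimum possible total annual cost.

14

This is a weighted set-cover instance.
The greedy cost-per-new-station heuristic would pick R10, R5, and R7 for 20, but a cheaper cover exists.
Choose R7 and R5: together they cover Teak, Cedar, Maple, Fir, Willow — every station.
Total annual cost: 8 + 6 = 14.
No cover costs less than 14.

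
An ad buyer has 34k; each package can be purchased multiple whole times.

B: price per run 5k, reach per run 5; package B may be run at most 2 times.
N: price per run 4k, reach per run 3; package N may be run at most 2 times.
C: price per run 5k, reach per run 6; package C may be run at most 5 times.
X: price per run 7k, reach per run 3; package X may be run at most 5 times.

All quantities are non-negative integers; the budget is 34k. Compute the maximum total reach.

38

1×B, 1×N, and 5×C: price 34 ≤ 34, reach 1·5 + 1·3 + 5·6 = 38.
2×B, 1×N, and 4×C: price 34 ≤ 34, reach 2·5 + 1·3 + 4·6 = 37.
Best is 38.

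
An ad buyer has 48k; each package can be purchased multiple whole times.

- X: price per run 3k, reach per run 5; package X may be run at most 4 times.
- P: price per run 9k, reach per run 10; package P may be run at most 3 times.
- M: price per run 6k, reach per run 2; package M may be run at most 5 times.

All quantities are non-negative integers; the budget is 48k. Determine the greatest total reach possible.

52

X has the best ratio (5/3); taking only X gives at most 4×5 = 20 (stopped by the supply cap of 4).
Mixing does better — 4×X, 3×P, and 1×M: price 45 ≤ 48, reach 4·5 + 3·10 + 1·2 = 52.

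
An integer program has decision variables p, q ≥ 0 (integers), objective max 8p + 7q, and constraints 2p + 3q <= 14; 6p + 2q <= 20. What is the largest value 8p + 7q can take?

37

Relaxing integrality, the LP optimum is 40.29 at (p,q) = (2.29, 3.14), which is not an integer point.
(p,q)=(2,3) is feasible, giving 37.
(p,q)=(1,4) is feasible, giving 36.
(p,q)=(2,2) is feasible, giving 30.
(p,q)=(1,3) is feasible, giving 29.
The best lattice point is (2,3), giving 37.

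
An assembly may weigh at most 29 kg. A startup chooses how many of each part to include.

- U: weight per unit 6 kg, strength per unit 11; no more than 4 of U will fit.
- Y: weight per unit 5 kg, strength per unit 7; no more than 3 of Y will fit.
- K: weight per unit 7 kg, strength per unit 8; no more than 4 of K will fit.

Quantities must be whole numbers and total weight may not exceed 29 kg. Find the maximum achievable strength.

3×U and 2×Y: weight 28 ≤ 29, strength 3·11 + 2·7 = 47.
4×U and 1×Y: weight 29 ≤ 29, strength 4·11 + 1·7 = 51.
Best is 51.

51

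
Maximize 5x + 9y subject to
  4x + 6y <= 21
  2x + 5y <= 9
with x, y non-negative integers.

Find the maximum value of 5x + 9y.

20

(x,y)=(4,0) is feasible, giving 20.
(x,y)=(3,0) is feasible, giving 15.
No feasible integer point exceeds 20.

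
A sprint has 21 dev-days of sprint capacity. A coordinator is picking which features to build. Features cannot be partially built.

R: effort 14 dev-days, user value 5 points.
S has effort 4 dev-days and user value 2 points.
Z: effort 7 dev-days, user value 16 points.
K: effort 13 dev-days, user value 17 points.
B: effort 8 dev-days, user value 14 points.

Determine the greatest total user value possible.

Allowing fractional choices, the relaxed optimum would be about 37.8, but features are indivisible.
S + Z + B: effort 4 + 7 + 8 = 19 ≤ 21, user value 2 + 16 + 14 = 32.
Z + K: effort 7 + 13 = 20 ≤ 21, user value 16 + 17 = 33.
Best is Z and K with total user value 33.

33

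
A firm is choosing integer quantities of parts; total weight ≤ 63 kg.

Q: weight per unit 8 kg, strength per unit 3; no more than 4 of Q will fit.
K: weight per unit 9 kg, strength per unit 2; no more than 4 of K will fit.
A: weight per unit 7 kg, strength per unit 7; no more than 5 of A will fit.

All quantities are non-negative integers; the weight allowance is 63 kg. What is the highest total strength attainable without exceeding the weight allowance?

44

This is a bounded integer knapsack.
3×Q and 5×A: weight 59 ≤ 63, strength 3·3 + 5·7 = 44.
2×Q, 1×K, and 5×A: weight 60 ≤ 63, strength 2·3 + 1·2 + 5·7 = 43.
Best is 44.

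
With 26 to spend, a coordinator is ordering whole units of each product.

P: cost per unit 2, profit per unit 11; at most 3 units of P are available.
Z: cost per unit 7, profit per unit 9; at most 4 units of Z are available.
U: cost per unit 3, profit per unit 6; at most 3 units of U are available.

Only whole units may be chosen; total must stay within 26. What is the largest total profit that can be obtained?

63

P has the best ratio (11/2); taking only P gives at most 3×11 = 33 (stopped by the supply cap of 3).
Mixing does better — 3×P, 2×Z, and 2×U: cost 26 ≤ 26, profit 3·11 + 2·9 + 2·6 = 63.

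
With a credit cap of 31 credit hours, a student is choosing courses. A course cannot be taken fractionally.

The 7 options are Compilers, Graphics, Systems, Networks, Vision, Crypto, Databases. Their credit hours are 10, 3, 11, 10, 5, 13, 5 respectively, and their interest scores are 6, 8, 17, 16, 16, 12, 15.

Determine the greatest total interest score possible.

64

Take Systems, Networks, Vision, and Databases: credit hours 11 + 10 + 5 + 5 = 31 ≤ 31, interest score 17 + 16 + 16 + 15 = 64.
No other feasible combination does better.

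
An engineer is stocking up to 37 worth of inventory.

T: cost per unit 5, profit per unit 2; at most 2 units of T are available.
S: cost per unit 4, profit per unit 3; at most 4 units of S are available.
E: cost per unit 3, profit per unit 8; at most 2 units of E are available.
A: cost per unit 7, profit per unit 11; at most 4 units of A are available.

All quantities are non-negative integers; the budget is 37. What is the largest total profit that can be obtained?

60

E has the best ratio (8/3); taking only E gives at most 2×8 = 16 (stopped by the supply cap of 2).
Mixing does better — 2×E and 4×A: cost 34 ≤ 37, profit 2·8 + 4·11 = 60.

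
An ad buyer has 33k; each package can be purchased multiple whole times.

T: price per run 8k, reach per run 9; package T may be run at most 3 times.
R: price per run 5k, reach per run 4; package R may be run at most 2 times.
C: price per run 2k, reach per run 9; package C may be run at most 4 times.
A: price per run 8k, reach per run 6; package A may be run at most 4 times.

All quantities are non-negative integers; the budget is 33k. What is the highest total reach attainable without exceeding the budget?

This is a bounded integer knapsack.
3×T and 4×C: price 32 ≤ 33, reach 3·9 + 4·9 = 63.
2×T, 4×C, and 1×A: price 32 ≤ 33, reach 2·9 + 4·9 + 1·6 = 60.
Best is 63.

63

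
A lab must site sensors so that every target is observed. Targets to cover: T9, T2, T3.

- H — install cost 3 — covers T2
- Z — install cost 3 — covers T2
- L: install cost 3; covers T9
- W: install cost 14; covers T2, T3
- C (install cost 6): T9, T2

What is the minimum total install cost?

The greedy cost-per-new-target heuristic would pick H, L, and W for 20, but a cheaper cover exists.
Choose L and W: together they cover T9, T2, T3 — every target.
Total install cost: 3 + 14 = 17.
No cover costs less than 17.

17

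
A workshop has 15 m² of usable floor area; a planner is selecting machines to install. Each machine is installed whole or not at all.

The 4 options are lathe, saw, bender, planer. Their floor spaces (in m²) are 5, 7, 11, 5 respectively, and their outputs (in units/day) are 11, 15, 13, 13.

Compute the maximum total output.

lathe + planer: floor space 5 + 5 = 10 ≤ 15, output 11 + 13 = 24.
saw + planer: floor space 7 + 5 = 12 ≤ 15, output 15 + 13 = 28.
lathe + saw: floor space 5 + 7 = 12 ≤ 15, output 11 + 15 = 26.
Best is saw and planer with total output 28.

28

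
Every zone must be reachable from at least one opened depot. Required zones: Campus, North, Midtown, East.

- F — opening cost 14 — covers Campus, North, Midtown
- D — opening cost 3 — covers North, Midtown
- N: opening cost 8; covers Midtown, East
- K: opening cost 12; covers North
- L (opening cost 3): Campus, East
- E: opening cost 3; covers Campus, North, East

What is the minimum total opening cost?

This is a weighted set-cover instance.
Choose D and L: together they cover Campus, North, Midtown, East — every zone.
Total opening cost: 3 + 3 = 6.
No cover costs less than 6.

6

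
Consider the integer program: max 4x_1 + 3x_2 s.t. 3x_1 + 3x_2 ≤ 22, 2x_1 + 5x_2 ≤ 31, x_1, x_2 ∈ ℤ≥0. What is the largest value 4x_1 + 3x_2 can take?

28

Relaxing integrality, the LP optimum is 29.33 at (x_1,x_2) = (7.33, 0), which is not an integer point.
(x_1,x_2)=(7,0): 3·7+3·0=21≤22, 2·7+5·0=14≤31, objective 28.
(x_1,x_2)=(6,1): 3·6+3·1=21≤22, 2·6+5·1=17≤31, objective 27.
(x_1,x_2)=(6,0): 3·6+3·0=18≤22, 2·6+5·0=12≤31, objective 24.
The best lattice point is (7,0), giving 28.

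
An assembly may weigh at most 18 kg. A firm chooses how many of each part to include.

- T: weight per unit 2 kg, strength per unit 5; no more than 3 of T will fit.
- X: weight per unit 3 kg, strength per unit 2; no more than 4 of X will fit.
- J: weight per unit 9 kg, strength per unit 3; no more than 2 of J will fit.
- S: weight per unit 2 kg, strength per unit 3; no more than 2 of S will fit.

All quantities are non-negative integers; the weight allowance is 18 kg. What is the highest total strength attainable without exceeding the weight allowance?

3×T, 3×X, and 1×S: weight 17 ≤ 18, strength 3·5 + 3·2 + 1·3 = 24.
3×T, 2×X, and 2×S: weight 16 ≤ 18, strength 3·5 + 2·2 + 2·3 = 25.
Best is 25.

25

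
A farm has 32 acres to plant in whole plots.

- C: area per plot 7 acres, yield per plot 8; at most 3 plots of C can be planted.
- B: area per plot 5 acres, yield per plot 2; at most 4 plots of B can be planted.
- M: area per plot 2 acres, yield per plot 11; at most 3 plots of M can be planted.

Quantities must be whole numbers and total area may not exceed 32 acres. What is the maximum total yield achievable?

59

This is a bounded integer knapsack.
Take 3×C, 1×B, and 3×M: area 32 ≤ 32, yield 3·8 + 1·2 + 3·11 = 59.
M has the best ratio (11/2) and is taken to its limit of 3; remaining capacity is filled optimally with the others.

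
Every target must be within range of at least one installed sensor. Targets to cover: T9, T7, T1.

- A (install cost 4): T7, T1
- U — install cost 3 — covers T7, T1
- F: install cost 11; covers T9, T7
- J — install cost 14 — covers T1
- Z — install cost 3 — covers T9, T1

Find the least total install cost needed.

6

Choose U and Z: together they cover T9, T7, T1 — every target.
Total install cost: 3 + 3 = 6.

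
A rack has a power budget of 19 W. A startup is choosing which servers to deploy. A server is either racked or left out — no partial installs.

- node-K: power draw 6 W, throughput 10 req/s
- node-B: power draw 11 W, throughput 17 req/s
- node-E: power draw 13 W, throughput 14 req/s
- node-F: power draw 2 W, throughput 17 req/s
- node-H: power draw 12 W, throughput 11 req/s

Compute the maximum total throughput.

44

Take node-K, node-B, and node-F: power draw 6 + 11 + 2 = 19 ≤ 19, throughput 10 + 17 + 17 = 44.
No other feasible combination does better.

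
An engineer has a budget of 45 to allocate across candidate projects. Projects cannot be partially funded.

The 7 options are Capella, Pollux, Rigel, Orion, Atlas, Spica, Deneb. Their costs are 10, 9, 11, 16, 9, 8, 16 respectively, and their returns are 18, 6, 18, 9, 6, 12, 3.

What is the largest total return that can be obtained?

57

Take Capella, Rigel, Orion, and Spica: cost 10 + 11 + 16 + 8 = 45 ≤ 45, return 18 + 18 + 9 + 12 = 57.
No other feasible combination does better.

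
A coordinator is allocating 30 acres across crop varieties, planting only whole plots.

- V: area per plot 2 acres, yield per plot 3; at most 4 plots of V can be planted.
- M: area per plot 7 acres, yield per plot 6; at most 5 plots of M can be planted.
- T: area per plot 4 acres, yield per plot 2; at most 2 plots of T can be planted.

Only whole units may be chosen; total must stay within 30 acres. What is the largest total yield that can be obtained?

30

V has the best ratio (3/2); taking only V gives at most 4×3 = 12 (stopped by the supply cap of 4).
Mixing does better — 4×V and 3×M: area 29 ≤ 30, yield 4·3 + 3·6 = 30.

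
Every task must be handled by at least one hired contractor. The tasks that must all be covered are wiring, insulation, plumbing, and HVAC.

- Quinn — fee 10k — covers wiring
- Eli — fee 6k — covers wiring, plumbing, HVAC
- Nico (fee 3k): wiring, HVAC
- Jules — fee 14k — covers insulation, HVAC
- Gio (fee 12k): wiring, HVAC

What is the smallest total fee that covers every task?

Choose Eli and Jules: together they cover wiring, insulation, plumbing, HVAC — every task.
Total fee: 6 + 14 = 20.

20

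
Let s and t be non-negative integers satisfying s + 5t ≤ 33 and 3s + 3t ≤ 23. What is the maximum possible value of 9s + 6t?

(s,t)=(7,0) is feasible, giving 63.
(s,t)=(6,1) is feasible, giving 60.
Maximum is 63 at (s,t)=(7,0).

63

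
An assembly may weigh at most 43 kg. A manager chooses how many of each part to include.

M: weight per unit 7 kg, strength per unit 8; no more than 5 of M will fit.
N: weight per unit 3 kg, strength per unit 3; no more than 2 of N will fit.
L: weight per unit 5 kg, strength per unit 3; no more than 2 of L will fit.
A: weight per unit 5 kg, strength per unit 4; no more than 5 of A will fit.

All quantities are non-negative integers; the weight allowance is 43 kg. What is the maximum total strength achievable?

M has the best ratio (8/7); taking only M gives at most 5×8 = 40 (stopped by the supply cap of 5).
Mixing does better — 5×M, 1×N, and 1×A: weight 43 ≤ 43, strength 5·8 + 1·3 + 1·4 = 47.

47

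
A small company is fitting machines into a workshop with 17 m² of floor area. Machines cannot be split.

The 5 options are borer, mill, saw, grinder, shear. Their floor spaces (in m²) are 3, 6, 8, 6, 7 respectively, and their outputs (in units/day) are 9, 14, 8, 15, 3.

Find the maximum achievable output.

38

borer + saw + grinder: floor space 3 + 8 + 6 = 17 ≤ 17, output 9 + 8 + 15 = 32.
borer + mill + grinder: floor space 3 + 6 + 6 = 15 ≤ 17, output 9 + 14 + 15 = 38.
Best is borer, mill, and grinder with total output 38.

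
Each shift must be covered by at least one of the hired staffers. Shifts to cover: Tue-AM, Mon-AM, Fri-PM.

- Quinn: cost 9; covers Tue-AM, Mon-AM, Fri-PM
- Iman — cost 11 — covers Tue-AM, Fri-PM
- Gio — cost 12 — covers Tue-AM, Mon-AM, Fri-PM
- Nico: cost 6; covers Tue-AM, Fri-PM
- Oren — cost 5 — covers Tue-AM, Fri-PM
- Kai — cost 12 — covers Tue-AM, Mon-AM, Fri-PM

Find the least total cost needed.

This is a weighted set-cover instance.
Quinn alone covers Tue-AM, Mon-AM, Fri-PM — every shift.
Total cost: 9.

9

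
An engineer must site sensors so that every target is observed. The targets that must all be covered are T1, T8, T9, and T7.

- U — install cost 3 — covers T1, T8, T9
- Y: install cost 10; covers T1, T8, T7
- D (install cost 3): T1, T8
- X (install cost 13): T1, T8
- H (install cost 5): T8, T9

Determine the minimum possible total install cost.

13

Choose U and Y: together they cover T1, T8, T9, T7 — every target.
Total install cost: 3 + 10 = 13.
No cover costs less than 13.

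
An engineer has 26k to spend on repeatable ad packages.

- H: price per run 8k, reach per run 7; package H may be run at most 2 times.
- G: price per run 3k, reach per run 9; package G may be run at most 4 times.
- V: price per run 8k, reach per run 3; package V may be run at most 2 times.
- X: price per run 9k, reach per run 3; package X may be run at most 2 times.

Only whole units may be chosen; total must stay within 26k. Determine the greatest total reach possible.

Take 1×H and 4×G: price 20 ≤ 26, reach 1·7 + 4·9 = 43.
G has the best ratio (9/3) and is taken to its limit of 4; remaining capacity is filled optimally with the others.

43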